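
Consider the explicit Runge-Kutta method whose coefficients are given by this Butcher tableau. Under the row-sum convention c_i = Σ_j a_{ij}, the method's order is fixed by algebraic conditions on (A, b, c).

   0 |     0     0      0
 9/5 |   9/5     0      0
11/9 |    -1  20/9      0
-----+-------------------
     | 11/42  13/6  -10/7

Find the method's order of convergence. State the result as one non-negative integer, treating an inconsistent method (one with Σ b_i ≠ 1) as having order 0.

b = (11/42, 13/6, -10/7)
c = (0, 9/5, 11/9)
Ac = (0, 0, 4)
Σ b_i: 11/42·1 + 13/6·1 + (-10/7)·1 = 1 ✓
b·c: 13/6·9/5 + (-10/7)·11/9 = 1357/630 ≠ 1/2 ⇒ order 1.

1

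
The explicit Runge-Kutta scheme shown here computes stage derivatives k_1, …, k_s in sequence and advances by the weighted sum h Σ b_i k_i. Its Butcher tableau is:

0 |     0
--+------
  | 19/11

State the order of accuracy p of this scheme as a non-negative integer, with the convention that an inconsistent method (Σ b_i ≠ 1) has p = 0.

0

b = (19/11)
c = (0)
Σ b_i: 19/11·1 = 19/11 ≠ 1 ⇒ order 0.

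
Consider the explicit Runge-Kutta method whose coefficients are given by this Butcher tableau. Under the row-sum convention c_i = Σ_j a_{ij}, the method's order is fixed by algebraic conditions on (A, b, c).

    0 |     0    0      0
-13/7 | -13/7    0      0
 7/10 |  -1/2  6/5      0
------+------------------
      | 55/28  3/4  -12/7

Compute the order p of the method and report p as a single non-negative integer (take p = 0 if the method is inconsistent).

1

b = (55/28, 3/4, -12/7)
c = (0, -13/7, 7/10)
Ac = (0, 0, -78/35)
Σ b_i: 55/28·1 + 3/4·1 + (-12/7)·1 = 1 ✓
b·c: 3/4·(-13/7) + (-12/7)·7/10 = -363/140 ≠ 1/2 ⇒ order 1.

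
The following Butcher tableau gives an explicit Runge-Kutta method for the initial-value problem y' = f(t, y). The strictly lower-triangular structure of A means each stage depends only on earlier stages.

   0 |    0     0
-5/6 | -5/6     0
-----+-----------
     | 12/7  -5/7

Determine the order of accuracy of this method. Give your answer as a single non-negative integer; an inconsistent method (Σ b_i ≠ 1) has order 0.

1

b = (12/7, -5/7)
c = (0, -5/6)
Σ b_i: 12/7·1 + (-5/7)·1 = 1 ✓
b·c: (-5/7)·(-5/6) = 25/42 ≠ 1/2 ⇒ order 1.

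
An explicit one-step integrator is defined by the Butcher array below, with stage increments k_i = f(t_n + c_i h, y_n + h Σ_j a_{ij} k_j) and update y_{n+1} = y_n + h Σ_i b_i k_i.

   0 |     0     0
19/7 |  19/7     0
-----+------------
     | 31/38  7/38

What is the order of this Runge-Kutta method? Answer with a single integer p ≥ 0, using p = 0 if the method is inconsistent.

b = (31/38, 7/38)
c = (0, 19/7)
Σ b_i: 31/38·1 + 7/38·1 = 1 ✓
b·c: 7/38·19/7 = 1/2 ✓; 2 stages ⇒ order 2.

2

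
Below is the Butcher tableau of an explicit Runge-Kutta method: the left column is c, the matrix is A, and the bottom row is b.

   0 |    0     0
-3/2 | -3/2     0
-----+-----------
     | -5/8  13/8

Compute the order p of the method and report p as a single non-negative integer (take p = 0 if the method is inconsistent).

b = (-5/8, 13/8)
c = (0, -3/2)
Σ b_i: (-5/8)·1 + 13/8·1 = 1 ✓
b·c: 13/8·(-3/2) = -39/16 ≠ 1/2 ⇒ order 1.

1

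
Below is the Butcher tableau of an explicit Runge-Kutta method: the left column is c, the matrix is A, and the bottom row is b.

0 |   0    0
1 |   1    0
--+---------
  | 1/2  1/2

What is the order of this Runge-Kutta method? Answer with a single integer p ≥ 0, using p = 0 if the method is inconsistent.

2

b = (1/2, 1/2)
c = (0, 1)
Σ b_i: 1/2·1 + 1/2·1 = 1 ✓
b·c: 1/2·1 = 1/2 ✓; 2 stages ⇒ order 2.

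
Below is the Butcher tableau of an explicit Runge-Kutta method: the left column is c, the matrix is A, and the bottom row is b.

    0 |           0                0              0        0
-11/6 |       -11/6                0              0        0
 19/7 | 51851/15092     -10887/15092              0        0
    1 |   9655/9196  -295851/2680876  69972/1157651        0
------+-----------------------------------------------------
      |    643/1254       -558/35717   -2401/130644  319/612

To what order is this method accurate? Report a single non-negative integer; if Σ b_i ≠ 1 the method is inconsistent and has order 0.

b = (643/1254, -558/35717, -2401/130644, 319/612)
c = (0, -11/6, 19/7, 1)
Ac = (0, 0, 3629/2744, 85/232)
Σ b_i: 643/1254·1 + (-558/35717)·1 + (-2401/130644)·1 + 319/612·1 = 1 ✓
b·c: (-558/35717)·(-11/6) + (-2401/130644)·19/7 + 319/612·1 = 1/2 ✓
b·c²: (-558/35717)·121/36 + (-2401/130644)·361/49 + 319/612·1 = 1/3 ✓
b·Ac: (-2401/130644)·3629/2744 + 319/612·85/232 = 1/6 ✓
b·c³: (-558/35717)·(-1331/216) + (-2401/130644)·6859/343 + 319/612·1 = 1/4 ✓
b·(c∘Ac): (-2401/130644)·68951/19208 + 319/612·85/232 = 1/8 ✓
b·Ac²: (-2401/130644)·(-39919/16464) + 319/612·1139/15312 = 1/12 ✓
b·A²c: 319/612·51/638 = 1/24 ✓; 4 stages ⇒ order 4.

4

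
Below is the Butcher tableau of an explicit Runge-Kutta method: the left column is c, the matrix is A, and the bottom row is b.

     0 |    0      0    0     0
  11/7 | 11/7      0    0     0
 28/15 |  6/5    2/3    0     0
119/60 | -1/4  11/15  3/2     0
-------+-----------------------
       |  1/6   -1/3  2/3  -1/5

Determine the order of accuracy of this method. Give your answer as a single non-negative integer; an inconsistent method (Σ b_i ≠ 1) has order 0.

b = (1/6, -1/3, 2/3, -1/5)
c = (0, 11/7, 28/15, 119/60)
Ac = (0, 0, 22/21, 83/21)
Σ b_i: 1/6·1 + (-1/3)·1 + 2/3·1 + (-1/5)·1 = 3/10 ≠ 1 ⇒ order 0.

0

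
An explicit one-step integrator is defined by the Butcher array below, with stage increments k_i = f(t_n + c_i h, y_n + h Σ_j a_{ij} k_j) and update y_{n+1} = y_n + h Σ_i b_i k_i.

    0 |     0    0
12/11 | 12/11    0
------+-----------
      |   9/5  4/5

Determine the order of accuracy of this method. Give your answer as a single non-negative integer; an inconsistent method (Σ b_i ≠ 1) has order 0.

b = (9/5, 4/5)
c = (0, 12/11)
Σ b_i: 9/5·1 + 4/5·1 = 13/5 ≠ 1 ⇒ order 0.

0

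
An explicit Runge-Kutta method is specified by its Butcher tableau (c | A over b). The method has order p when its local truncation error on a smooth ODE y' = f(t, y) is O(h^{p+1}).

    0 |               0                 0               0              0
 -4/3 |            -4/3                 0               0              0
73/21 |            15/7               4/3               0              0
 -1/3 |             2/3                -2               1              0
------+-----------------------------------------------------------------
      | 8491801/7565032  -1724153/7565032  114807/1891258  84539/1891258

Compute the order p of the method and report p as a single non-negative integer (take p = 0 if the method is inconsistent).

b = (8491801/7565032, -1724153/7565032, 114807/1891258, 84539/1891258)
c = (0, -4/3, 73/21, -1/3)
Ac = (0, 0, -16/9, 43/7)
Σ b_i: 8491801/7565032·1 + (-1724153/7565032)·1 + 114807/1891258·1 + 84539/1891258·1 = 1 ✓
b·c: (-1724153/7565032)·(-4/3) + 114807/1891258·73/21 + 84539/1891258·(-1/3) = 1/2 ✓
b·c²: (-1724153/7565032)·16/9 + 114807/1891258·5329/441 + 84539/1891258·1/9 = 1/3 ✓
b·Ac: 114807/1891258·(-16/9) + 84539/1891258·43/7 = 1/6 ✓
b·c³: (-1724153/7565032)·(-64/27) + 114807/1891258·389017/9261 + 84539/1891258·(-1/27) = 61332233/19858209 ≠ 1/4 ⇒ order 3.
b·(c∘Ac): 114807/1891258·(-1168/189) + 84539/1891258·(-43/21) = -7943389/17021322 ≠ 1/8
b·Ac²: 114807/1891258·64/27 + 84539/1891258·3761/441 = 62566109/119149254 ≠ 1/12
b·A²c: 84539/1891258·(-16/9) = -676312/8510661 ≠ 1/24

3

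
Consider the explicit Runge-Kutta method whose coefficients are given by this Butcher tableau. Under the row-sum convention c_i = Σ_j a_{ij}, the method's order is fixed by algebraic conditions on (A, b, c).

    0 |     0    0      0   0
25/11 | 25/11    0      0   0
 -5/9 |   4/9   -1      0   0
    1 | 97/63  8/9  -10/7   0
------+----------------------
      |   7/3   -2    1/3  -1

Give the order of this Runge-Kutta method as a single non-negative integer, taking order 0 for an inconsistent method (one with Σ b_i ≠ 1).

b = (7/3, -2, 1/3, -1)
c = (0, 25/11, -5/9, 1)
Ac = (0, 0, -25/11, 650/231)
Σ b_i: 7/3·1 + (-2)·1 + 1/3·1 + (-1)·1 = -1/3 ≠ 1 ⇒ order 0.

0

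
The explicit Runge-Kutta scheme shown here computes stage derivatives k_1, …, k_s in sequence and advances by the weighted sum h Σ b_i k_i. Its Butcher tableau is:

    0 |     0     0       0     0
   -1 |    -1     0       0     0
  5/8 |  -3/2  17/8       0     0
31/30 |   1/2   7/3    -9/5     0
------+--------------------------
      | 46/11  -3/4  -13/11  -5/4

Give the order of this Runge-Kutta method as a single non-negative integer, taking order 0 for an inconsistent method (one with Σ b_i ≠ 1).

b = (46/11, -3/4, -13/11, -5/4)
c = (0, -1, 5/8, 31/30)
Ac = (0, 0, -17/8, -83/24)
Σ b_i: 46/11·1 + (-3/4)·1 + (-13/11)·1 + (-5/4)·1 = 1 ✓
b·c: (-3/4)·(-1) + (-13/11)·5/8 + (-5/4)·31/30 = -169/132 ≠ 1/2 ⇒ order 1.

1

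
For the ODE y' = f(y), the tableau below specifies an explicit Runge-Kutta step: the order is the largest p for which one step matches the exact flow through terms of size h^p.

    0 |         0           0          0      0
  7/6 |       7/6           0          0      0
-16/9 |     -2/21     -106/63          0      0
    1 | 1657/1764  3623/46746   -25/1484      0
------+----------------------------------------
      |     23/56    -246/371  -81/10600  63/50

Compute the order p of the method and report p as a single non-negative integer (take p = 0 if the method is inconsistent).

b = (23/56, -246/371, -81/10600, 63/50)
c = (0, 7/6, -16/9, 1)
Ac = (0, 0, -53/27, 13/108)
Σ b_i: 23/56·1 + (-246/371)·1 + (-81/10600)·1 + 63/50·1 = 1 ✓
b·c: (-246/371)·7/6 + (-81/10600)·(-16/9) + 63/50·1 = 1/2 ✓
b·c²: (-246/371)·49/36 + (-81/10600)·256/81 + 63/50·1 = 1/3 ✓
b·Ac: (-81/10600)·(-53/27) + 63/50·13/108 = 1/6 ✓
b·c³: (-246/371)·343/216 + (-81/10600)·(-4096/729) + 63/50·1 = 1/4 ✓
b·(c∘Ac): (-81/10600)·848/243 + 63/50·13/108 = 1/8 ✓
b·Ac²: (-81/10600)·(-371/162) + 63/50·79/1512 = 1/12 ✓
b·A²c: 63/50·25/756 = 1/24 ✓; 4 stages ⇒ order 4.

4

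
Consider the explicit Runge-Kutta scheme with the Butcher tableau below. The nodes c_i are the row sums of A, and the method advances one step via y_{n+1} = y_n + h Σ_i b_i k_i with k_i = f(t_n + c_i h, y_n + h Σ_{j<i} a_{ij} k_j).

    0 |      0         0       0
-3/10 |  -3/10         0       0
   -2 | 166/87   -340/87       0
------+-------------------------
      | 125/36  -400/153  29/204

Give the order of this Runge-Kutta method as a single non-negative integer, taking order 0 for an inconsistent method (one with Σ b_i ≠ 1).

b = (125/36, -400/153, 29/204)
c = (0, -3/10, -2)
Ac = (0, 0, 34/29)
Σ b_i: 125/36·1 + (-400/153)·1 + 29/204·1 = 1 ✓
b·c: (-400/153)·(-3/10) + 29/204·(-2) = 1/2 ✓
b·c²: (-400/153)·9/100 + 29/204·4 = 1/3 ✓
b·Ac: 29/204·34/29 = 1/6 ✓; 3 stages ⇒ order 3.

3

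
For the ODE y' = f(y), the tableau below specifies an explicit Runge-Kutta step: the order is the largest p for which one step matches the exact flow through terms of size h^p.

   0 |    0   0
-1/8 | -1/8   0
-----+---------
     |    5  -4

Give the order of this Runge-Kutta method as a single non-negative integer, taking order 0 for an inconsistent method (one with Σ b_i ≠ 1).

2

b = (5, -4)
c = (0, -1/8)
Σ b_i: 5·1 + (-4)·1 = 1 ✓
b·c: (-4)·(-1/8) = 1/2 ✓; 2 stages ⇒ order 2.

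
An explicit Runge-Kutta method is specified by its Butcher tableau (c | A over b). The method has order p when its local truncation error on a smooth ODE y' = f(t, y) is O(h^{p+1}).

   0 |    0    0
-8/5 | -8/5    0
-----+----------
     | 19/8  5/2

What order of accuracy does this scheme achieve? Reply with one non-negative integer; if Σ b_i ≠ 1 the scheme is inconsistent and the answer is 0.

0

b = (19/8, 5/2)
c = (0, -8/5)
Σ b_i: 19/8·1 + 5/2·1 = 39/8 ≠ 1 ⇒ order 0.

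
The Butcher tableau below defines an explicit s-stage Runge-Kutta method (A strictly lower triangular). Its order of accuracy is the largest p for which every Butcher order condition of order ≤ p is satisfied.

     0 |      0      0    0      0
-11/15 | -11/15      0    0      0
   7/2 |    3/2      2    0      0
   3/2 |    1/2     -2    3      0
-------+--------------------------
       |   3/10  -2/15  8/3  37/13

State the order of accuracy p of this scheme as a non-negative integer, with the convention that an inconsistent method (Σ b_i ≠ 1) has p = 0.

b = (3/10, -2/15, 8/3, 37/13)
c = (0, -11/15, 7/2, 3/2)
Ac = (0, 0, -22/15, 359/30)
Σ b_i: 3/10·1 + (-2/15)·1 + 8/3·1 + 37/13·1 = 443/78 ≠ 1 ⇒ order 0.

0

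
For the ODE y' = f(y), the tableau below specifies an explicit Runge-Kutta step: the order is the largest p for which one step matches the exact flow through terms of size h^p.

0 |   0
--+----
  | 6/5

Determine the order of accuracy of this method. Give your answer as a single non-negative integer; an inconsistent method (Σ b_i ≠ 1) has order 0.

b = (6/5)
c = (0)
Σ b_i: 6/5·1 = 6/5 ≠ 1 ⇒ order 0.

0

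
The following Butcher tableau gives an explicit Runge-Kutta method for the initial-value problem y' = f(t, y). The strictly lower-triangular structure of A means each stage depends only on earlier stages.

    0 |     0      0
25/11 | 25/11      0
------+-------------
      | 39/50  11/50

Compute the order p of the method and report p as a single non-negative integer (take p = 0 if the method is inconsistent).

2

b = (39/50, 11/50)
c = (0, 25/11)
Σ b_i: 39/50·1 + 11/50·1 = 1 ✓
b·c: 11/50·25/11 = 1/2 ✓; 2 stages ⇒ order 2.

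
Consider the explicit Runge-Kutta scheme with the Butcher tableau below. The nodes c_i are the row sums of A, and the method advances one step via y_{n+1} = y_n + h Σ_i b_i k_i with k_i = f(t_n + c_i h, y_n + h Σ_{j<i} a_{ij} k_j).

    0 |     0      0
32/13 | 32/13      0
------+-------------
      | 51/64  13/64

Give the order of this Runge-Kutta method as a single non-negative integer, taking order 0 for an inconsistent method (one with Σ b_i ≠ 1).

b = (51/64, 13/64)
c = (0, 32/13)
Σ b_i: 51/64·1 + 13/64·1 = 1 ✓
b·c: 13/64·32/13 = 1/2 ✓; 2 stages ⇒ order 2.

2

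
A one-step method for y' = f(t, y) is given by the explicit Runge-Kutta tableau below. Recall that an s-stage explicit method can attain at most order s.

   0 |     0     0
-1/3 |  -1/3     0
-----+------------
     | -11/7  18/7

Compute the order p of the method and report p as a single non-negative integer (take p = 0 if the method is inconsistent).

1

b = (-11/7, 18/7)
c = (0, -1/3)
Σ b_i: (-11/7)·1 + 18/7·1 = 1 ✓
b·c: 18/7·(-1/3) = -6/7 ≠ 1/2 ⇒ order 1.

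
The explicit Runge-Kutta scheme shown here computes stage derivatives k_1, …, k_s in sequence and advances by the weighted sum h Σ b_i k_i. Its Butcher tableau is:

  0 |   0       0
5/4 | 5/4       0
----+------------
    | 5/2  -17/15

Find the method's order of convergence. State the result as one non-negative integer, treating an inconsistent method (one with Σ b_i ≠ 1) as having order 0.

0

b = (5/2, -17/15)
c = (0, 5/4)
Σ b_i: 5/2·1 + (-17/15)·1 = 41/30 ≠ 1 ⇒ order 0.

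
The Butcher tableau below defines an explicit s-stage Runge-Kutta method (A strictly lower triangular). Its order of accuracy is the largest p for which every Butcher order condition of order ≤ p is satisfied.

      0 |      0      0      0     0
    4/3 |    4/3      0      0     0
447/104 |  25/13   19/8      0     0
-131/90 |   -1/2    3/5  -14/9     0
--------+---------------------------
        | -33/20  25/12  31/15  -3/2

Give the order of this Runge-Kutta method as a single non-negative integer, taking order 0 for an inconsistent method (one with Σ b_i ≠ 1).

1

b = (-33/20, 25/12, 31/15, -3/2)
c = (0, 4/3, 447/104, -131/90)
Ac = (0, 0, 19/6, -4591/780)
Σ b_i: (-33/20)·1 + 25/12·1 + 31/15·1 + (-3/2)·1 = 1 ✓
b·c: 25/12·4/3 + 31/15·447/104 + (-3/2)·(-131/90) = 64789/4680 ≠ 1/2 ⇒ order 1.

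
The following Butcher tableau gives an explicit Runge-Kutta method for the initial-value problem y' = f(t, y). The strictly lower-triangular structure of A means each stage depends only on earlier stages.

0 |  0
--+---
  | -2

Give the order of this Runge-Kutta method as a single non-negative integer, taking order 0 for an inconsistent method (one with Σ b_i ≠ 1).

0

b = (-2)
c = (0)
Σ b_i: (-2)·1 = -2 ≠ 1 ⇒ order 0.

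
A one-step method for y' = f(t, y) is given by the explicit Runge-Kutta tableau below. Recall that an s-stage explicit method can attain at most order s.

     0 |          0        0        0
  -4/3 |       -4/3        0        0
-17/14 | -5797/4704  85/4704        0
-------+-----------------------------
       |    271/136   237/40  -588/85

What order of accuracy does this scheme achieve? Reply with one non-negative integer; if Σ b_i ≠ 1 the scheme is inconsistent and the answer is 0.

b = (271/136, 237/40, -588/85)
c = (0, -4/3, -17/14)
Ac = (0, 0, -85/3528)
Σ b_i: 271/136·1 + 237/40·1 + (-588/85)·1 = 1 ✓
b·c: 237/40·(-4/3) + (-588/85)·(-17/14) = 1/2 ✓
b·c²: 237/40·16/9 + (-588/85)·289/196 = 1/3 ✓
b·Ac: (-588/85)·(-85/3528) = 1/6 ✓; 3 stages ⇒ order 3.

3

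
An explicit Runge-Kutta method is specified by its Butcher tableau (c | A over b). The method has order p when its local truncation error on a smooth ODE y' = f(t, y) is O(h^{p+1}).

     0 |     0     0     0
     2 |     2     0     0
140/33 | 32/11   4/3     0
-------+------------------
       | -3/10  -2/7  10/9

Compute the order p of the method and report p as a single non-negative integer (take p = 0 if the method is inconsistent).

b = (-3/10, -2/7, 10/9)
c = (0, 2, 140/33)
Ac = (0, 0, 8/3)
Σ b_i: (-3/10)·1 + (-2/7)·1 + 10/9·1 = 331/630 ≠ 1 ⇒ order 0.

0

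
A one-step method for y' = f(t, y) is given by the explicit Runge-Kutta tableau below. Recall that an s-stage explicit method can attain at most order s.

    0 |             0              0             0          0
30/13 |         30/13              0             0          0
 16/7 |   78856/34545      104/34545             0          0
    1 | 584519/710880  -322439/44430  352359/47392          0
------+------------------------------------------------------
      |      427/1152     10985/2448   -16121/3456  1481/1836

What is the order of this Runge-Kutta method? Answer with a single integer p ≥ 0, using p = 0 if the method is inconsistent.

4

b = (427/1152, 10985/2448, -16121/3456, 1481/1836)
c = (0, 30/13, 16/7, 1)
Ac = (0, 0, 16/2303, 731/2962)
Σ b_i: 427/1152·1 + 10985/2448·1 + (-16121/3456)·1 + 1481/1836·1 = 1 ✓
b·c: 10985/2448·30/13 + (-16121/3456)·16/7 + 1481/1836·1 = 1/2 ✓
b·c²: 10985/2448·900/169 + (-16121/3456)·256/49 + 1481/1836·1 = 1/3 ✓
b·Ac: (-16121/3456)·16/2303 + 1481/1836·731/2962 = 1/6 ✓
b·c³: 10985/2448·27000/2197 + (-16121/3456)·4096/343 + 1481/1836·1 = 1/4 ✓
b·(c∘Ac): (-16121/3456)·256/16121 + 1481/1836·731/2962 = 1/8 ✓
b·Ac²: (-16121/3456)·480/29939 + 1481/1836·3774/19253 = 1/12 ✓
b·A²c: 1481/1836·153/2962 = 1/24 ✓; 4 stages ⇒ order 4.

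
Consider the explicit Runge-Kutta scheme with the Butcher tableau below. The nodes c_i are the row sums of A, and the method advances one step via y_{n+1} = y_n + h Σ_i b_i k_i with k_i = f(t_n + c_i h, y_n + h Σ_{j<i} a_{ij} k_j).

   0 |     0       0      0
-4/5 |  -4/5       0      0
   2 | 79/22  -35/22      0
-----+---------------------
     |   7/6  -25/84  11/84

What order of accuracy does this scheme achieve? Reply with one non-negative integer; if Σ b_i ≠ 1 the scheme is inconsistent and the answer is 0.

b = (7/6, -25/84, 11/84)
c = (0, -4/5, 2)
Ac = (0, 0, 14/11)
Σ b_i: 7/6·1 + (-25/84)·1 + 11/84·1 = 1 ✓
b·c: (-25/84)·(-4/5) + 11/84·2 = 1/2 ✓
b·c²: (-25/84)·16/25 + 11/84·4 = 1/3 ✓
b·Ac: 11/84·14/11 = 1/6 ✓; 3 stages ⇒ order 3.

3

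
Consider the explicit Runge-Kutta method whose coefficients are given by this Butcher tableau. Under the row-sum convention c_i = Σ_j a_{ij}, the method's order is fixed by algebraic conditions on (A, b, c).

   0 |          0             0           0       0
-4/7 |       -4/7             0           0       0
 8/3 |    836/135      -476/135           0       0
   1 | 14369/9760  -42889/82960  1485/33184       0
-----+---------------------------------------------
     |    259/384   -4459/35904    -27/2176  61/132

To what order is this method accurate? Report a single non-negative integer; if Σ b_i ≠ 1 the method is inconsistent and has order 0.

4

b = (259/384, -4459/35904, -27/2176, 61/132)
c = (0, -4/7, 8/3, 1)
Ac = (0, 0, 272/135, 253/610)
Σ b_i: 259/384·1 + (-4459/35904)·1 + (-27/2176)·1 + 61/132·1 = 1 ✓
b·c: (-4459/35904)·(-4/7) + (-27/2176)·8/3 + 61/132·1 = 1/2 ✓
b·c²: (-4459/35904)·16/49 + (-27/2176)·64/9 + 61/132·1 = 1/3 ✓
b·Ac: (-27/2176)·272/135 + 61/132·253/610 = 1/6 ✓
b·c³: (-4459/35904)·(-64/343) + (-27/2176)·512/27 + 61/132·1 = 1/4 ✓
b·(c∘Ac): (-27/2176)·2176/405 + 61/132·253/610 = 1/8 ✓
b·Ac²: (-27/2176)·(-1088/945) + 61/132·319/2135 = 1/12 ✓
b·A²c: 61/132·11/122 = 1/24 ✓; 4 stages ⇒ order 4.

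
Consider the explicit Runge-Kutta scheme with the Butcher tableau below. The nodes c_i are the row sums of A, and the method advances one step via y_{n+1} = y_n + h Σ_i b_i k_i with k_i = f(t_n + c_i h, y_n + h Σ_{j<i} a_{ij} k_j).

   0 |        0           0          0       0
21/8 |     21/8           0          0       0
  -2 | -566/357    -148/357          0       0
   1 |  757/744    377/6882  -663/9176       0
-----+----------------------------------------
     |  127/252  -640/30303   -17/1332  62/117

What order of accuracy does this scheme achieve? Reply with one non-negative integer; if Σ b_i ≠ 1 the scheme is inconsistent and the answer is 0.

b = (127/252, -640/30303, -17/1332, 62/117)
c = (0, 21/8, -2, 1)
Ac = (0, 0, -37/34, 143/496)
Σ b_i: 127/252·1 + (-640/30303)·1 + (-17/1332)·1 + 62/117·1 = 1 ✓
b·c: (-640/30303)·21/8 + (-17/1332)·(-2) + 62/117·1 = 1/2 ✓
b·c²: (-640/30303)·441/64 + (-17/1332)·4 + 62/117·1 = 1/3 ✓
b·Ac: (-17/1332)·(-37/34) + 62/117·143/496 = 1/6 ✓
b·c³: (-640/30303)·9261/512 + (-17/1332)·(-8) + 62/117·1 = 1/4 ✓
b·(c∘Ac): (-17/1332)·37/17 + 62/117·143/496 = 1/8 ✓
b·Ac²: (-17/1332)·(-777/272) + 62/117·351/3968 = 1/12 ✓
b·A²c: 62/117·39/496 = 1/24 ✓; 4 stages ⇒ order 4.

4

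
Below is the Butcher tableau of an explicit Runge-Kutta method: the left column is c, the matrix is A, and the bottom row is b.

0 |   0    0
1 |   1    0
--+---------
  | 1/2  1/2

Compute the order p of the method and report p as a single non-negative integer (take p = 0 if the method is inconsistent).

2

b = (1/2, 1/2)
c = (0, 1)
Σ b_i: 1/2·1 + 1/2·1 = 1 ✓
b·c: 1/2·1 = 1/2 ✓; 2 stages ⇒ order 2.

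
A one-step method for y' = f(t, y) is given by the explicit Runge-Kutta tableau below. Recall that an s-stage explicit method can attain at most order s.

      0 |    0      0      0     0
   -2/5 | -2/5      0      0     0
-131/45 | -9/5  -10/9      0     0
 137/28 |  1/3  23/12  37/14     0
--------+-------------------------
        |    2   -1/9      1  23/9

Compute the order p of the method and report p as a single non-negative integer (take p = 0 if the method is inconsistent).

b = (2, -1/9, 1, 23/9)
c = (0, -2/5, -131/45, 137/28)
Ac = (0, 0, 4/9, -533/63)
Σ b_i: 2·1 + (-1/9)·1 + 1·1 + 23/9·1 = 49/9 ≠ 1 ⇒ order 0.

0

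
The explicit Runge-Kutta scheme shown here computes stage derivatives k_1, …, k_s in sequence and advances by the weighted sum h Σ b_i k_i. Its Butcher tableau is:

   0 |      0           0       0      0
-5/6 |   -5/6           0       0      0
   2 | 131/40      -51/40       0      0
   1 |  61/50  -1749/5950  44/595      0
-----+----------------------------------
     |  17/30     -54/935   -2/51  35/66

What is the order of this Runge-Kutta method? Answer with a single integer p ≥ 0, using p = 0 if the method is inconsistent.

4

b = (17/30, -54/935, -2/51, 35/66)
c = (0, -5/6, 2, 1)
Ac = (0, 0, 17/16, 11/28)
Σ b_i: 17/30·1 + (-54/935)·1 + (-2/51)·1 + 35/66·1 = 1 ✓
b·c: (-54/935)·(-5/6) + (-2/51)·2 + 35/66·1 = 1/2 ✓
b·c²: (-54/935)·25/36 + (-2/51)·4 + 35/66·1 = 1/3 ✓
b·Ac: (-2/51)·17/16 + 35/66·11/28 = 1/6 ✓
b·c³: (-54/935)·(-125/216) + (-2/51)·8 + 35/66·1 = 1/4 ✓
b·(c∘Ac): (-2/51)·17/8 + 35/66·11/28 = 1/8 ✓
b·Ac²: (-2/51)·(-85/96) + 35/66·11/120 = 1/12 ✓
b·A²c: 35/66·11/140 = 1/24 ✓; 4 stages ⇒ order 4.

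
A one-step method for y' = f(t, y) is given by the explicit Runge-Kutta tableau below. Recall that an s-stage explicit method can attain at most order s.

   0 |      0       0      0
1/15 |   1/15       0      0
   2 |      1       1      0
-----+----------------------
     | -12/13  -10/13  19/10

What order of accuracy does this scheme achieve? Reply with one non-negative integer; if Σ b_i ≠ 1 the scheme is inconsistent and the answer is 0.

0

b = (-12/13, -10/13, 19/10)
c = (0, 1/15, 2)
Ac = (0, 0, 1/15)
Σ b_i: (-12/13)·1 + (-10/13)·1 + 19/10·1 = 27/130 ≠ 1 ⇒ order 0.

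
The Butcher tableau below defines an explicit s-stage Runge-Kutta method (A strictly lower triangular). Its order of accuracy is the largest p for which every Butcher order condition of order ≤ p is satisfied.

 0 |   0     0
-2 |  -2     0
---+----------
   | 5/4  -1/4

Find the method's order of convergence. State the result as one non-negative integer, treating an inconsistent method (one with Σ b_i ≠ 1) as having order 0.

2

b = (5/4, -1/4)
c = (0, -2)
Σ b_i: 5/4·1 + (-1/4)·1 = 1 ✓
b·c: (-1/4)·(-2) = 1/2 ✓; 2 stages ⇒ order 2.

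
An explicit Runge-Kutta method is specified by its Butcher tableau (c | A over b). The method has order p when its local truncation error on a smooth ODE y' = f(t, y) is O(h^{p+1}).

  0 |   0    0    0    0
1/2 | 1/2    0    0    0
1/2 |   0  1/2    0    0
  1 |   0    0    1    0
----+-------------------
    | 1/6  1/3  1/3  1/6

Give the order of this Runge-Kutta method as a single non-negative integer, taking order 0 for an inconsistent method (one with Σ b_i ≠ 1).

4

b = (1/6, 1/3, 1/3, 1/6)
c = (0, 1/2, 1/2, 1)
Ac = (0, 0, 1/4, 1/2)
Σ b_i: 1/6·1 + 1/3·1 + 1/3·1 + 1/6·1 = 1 ✓
b·c: 1/3·1/2 + 1/3·1/2 + 1/6·1 = 1/2 ✓
b·c²: 1/3·1/4 + 1/3·1/4 + 1/6·1 = 1/3 ✓
b·Ac: 1/3·1/4 + 1/6·1/2 = 1/6 ✓
b·c³: 1/3·1/8 + 1/3·1/8 + 1/6·1 = 1/4 ✓
b·(c∘Ac): 1/3·1/8 + 1/6·1/2 = 1/8 ✓
b·Ac²: 1/3·1/8 + 1/6·1/4 = 1/12 ✓
b·A²c: 1/6·1/4 = 1/24 ✓; 4 stages ⇒ order 4.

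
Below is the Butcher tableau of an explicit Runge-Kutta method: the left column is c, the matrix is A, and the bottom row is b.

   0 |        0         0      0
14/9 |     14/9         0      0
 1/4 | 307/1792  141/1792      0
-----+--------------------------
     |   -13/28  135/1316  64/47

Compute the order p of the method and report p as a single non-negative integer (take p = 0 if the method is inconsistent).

b = (-13/28, 135/1316, 64/47)
c = (0, 14/9, 1/4)
Ac = (0, 0, 47/384)
Σ b_i: (-13/28)·1 + 135/1316·1 + 64/47·1 = 1 ✓
b·c: 135/1316·14/9 + 64/47·1/4 = 1/2 ✓
b·c²: 135/1316·196/81 + 64/47·1/16 = 1/3 ✓
b·Ac: 64/47·47/384 = 1/6 ✓; 3 stages ⇒ order 3.

3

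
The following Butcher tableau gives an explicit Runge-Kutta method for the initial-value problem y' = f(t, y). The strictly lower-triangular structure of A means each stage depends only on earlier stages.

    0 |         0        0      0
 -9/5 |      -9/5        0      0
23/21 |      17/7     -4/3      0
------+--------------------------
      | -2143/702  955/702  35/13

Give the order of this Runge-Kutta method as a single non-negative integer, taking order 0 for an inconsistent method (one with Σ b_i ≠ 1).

2

b = (-2143/702, 955/702, 35/13)
c = (0, -9/5, 23/21)
Ac = (0, 0, 12/5)
Σ b_i: (-2143/702)·1 + 955/702·1 + 35/13·1 = 1 ✓
b·c: 955/702·(-9/5) + 35/13·23/21 = 1/2 ✓
b·c²: 955/702·81/25 + 35/13·529/441 = 62549/8190 ≠ 1/3 ⇒ order 2.
b·Ac: 35/13·12/5 = 84/13 ≠ 1/6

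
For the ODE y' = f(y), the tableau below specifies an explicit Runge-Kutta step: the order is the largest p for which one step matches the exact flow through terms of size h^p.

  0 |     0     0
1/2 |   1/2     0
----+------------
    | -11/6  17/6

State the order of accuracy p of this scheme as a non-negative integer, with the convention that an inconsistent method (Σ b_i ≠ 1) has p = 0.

b = (-11/6, 17/6)
c = (0, 1/2)
Σ b_i: (-11/6)·1 + 17/6·1 = 1 ✓
b·c: 17/6·1/2 = 17/12 ≠ 1/2 ⇒ order 1.

1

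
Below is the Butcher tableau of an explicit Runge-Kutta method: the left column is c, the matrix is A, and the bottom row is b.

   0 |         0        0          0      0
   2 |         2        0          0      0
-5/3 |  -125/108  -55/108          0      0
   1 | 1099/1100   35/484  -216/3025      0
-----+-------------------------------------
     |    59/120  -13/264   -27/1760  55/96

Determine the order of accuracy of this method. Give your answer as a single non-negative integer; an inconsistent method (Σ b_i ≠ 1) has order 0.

4

b = (59/120, -13/264, -27/1760, 55/96)
c = (0, 2, -5/3, 1)
Ac = (0, 0, -55/54, 29/110)
Σ b_i: 59/120·1 + (-13/264)·1 + (-27/1760)·1 + 55/96·1 = 1 ✓
b·c: (-13/264)·2 + (-27/1760)·(-5/3) + 55/96·1 = 1/2 ✓
b·c²: (-13/264)·4 + (-27/1760)·25/9 + 55/96·1 = 1/3 ✓
b·Ac: (-27/1760)·(-55/54) + 55/96·29/110 = 1/6 ✓
b·c³: (-13/264)·8 + (-27/1760)·(-125/27) + 55/96·1 = 1/4 ✓
b·(c∘Ac): (-27/1760)·275/162 + 55/96·29/110 = 1/8 ✓
b·Ac²: (-27/1760)·(-55/27) + 55/96·1/11 = 1/12 ✓
b·A²c: 55/96·4/55 = 1/24 ✓; 4 stages ⇒ order 4.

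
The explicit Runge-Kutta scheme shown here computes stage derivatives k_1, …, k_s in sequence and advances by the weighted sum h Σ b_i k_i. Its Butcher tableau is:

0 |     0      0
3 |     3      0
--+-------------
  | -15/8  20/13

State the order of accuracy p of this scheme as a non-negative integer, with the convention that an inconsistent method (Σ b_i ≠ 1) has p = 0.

b = (-15/8, 20/13)
c = (0, 3)
Σ b_i: (-15/8)·1 + 20/13·1 = -35/104 ≠ 1 ⇒ order 0.

0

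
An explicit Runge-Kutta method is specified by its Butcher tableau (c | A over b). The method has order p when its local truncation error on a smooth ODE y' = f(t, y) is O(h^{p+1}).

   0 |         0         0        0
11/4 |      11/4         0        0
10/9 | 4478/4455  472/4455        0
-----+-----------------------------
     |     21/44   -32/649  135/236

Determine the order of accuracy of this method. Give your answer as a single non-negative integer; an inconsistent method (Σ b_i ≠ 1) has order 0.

b = (21/44, -32/649, 135/236)
c = (0, 11/4, 10/9)
Ac = (0, 0, 118/405)
Σ b_i: 21/44·1 + (-32/649)·1 + 135/236·1 = 1 ✓
b·c: (-32/649)·11/4 + 135/236·10/9 = 1/2 ✓
b·c²: (-32/649)·121/16 + 135/236·100/81 = 1/3 ✓
b·Ac: 135/236·118/405 = 1/6 ✓; 3 stages ⇒ order 3.

3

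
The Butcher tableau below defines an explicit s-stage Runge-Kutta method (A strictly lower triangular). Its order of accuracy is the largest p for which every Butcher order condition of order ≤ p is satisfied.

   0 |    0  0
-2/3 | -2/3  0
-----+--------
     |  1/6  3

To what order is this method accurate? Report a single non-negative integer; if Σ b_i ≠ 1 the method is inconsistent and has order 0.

b = (1/6, 3)
c = (0, -2/3)
Σ b_i: 1/6·1 + 3·1 = 19/6 ≠ 1 ⇒ order 0.

0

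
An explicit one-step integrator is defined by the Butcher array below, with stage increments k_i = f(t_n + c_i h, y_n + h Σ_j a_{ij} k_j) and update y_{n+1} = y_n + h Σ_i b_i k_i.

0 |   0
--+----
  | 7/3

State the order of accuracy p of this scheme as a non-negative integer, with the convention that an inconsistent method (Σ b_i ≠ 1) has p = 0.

0

b = (7/3)
c = (0)
Σ b_i: 7/3·1 = 7/3 ≠ 1 ⇒ order 0.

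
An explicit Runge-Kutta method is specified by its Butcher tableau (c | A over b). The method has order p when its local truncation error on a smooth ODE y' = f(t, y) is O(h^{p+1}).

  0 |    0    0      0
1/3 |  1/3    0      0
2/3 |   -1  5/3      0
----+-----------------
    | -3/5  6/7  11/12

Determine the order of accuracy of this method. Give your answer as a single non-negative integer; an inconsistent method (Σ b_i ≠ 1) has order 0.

0

b = (-3/5, 6/7, 11/12)
c = (0, 1/3, 2/3)
Ac = (0, 0, 5/9)
Σ b_i: (-3/5)·1 + 6/7·1 + 11/12·1 = 493/420 ≠ 1 ⇒ order 0.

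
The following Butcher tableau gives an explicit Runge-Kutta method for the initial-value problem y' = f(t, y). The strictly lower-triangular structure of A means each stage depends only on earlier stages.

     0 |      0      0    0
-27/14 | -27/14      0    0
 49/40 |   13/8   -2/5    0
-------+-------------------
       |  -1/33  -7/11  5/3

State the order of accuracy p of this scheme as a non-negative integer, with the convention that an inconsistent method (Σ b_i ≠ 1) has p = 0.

b = (-1/33, -7/11, 5/3)
c = (0, -27/14, 49/40)
Ac = (0, 0, 27/35)
Σ b_i: (-1/33)·1 + (-7/11)·1 + 5/3·1 = 1 ✓
b·c: (-7/11)·(-27/14) + 5/3·49/40 = 863/264 ≠ 1/2 ⇒ order 1.

1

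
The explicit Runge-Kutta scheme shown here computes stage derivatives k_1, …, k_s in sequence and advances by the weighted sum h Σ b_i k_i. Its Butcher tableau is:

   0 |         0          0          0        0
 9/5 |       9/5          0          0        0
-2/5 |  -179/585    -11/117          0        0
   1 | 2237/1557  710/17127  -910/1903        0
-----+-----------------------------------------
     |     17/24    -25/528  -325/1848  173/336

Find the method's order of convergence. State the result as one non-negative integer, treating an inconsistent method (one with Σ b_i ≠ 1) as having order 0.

4

b = (17/24, -25/528, -325/1848, 173/336)
c = (0, 9/5, -2/5, 1)
Ac = (0, 0, -11/65, 46/173)
Σ b_i: 17/24·1 + (-25/528)·1 + (-325/1848)·1 + 173/336·1 = 1 ✓
b·c: (-25/528)·9/5 + (-325/1848)·(-2/5) + 173/336·1 = 1/2 ✓
b·c²: (-25/528)·81/25 + (-325/1848)·4/25 + 173/336·1 = 1/3 ✓
b·Ac: (-325/1848)·(-11/65) + 173/336·46/173 = 1/6 ✓
b·c³: (-25/528)·729/125 + (-325/1848)·(-8/125) + 173/336·1 = 1/4 ✓
b·(c∘Ac): (-325/1848)·22/325 + 173/336·46/173 = 1/8 ✓
b·Ac²: (-325/1848)·(-99/325) + 173/336·10/173 = 1/12 ✓
b·A²c: 173/336·14/173 = 1/24 ✓; 4 stages ⇒ order 4.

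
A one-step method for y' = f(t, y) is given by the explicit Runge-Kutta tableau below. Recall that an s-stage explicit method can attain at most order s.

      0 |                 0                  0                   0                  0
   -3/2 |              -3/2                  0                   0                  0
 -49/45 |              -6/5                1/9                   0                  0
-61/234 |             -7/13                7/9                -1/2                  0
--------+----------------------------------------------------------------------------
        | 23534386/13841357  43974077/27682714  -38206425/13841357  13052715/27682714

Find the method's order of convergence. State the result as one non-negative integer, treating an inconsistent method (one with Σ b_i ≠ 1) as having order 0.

b = (23534386/13841357, 43974077/27682714, -38206425/13841357, 13052715/27682714)
c = (0, -3/2, -49/45, -61/234)
Ac = (0, 0, -1/6, -28/45)
Σ b_i: 23534386/13841357·1 + 43974077/27682714·1 + (-38206425/13841357)·1 + 13052715/27682714·1 = 1 ✓
b·c: 43974077/27682714·(-3/2) + (-38206425/13841357)·(-49/45) + 13052715/27682714·(-61/234) = 1/2 ✓
b·c²: 43974077/27682714·9/4 + (-38206425/13841357)·2401/2025 + 13052715/27682714·3721/54756 = 1/3 ✓
b·Ac: (-38206425/13841357)·(-1/6) + 13052715/27682714·(-28/45) = 1/6 ✓
b·c³: 43974077/27682714·(-27/8) + (-38206425/13841357)·(-117649/91125) + 13052715/27682714·(-226981/12812904) = -1052772433897/582997956840 ≠ 1/4 ⇒ order 3.
b·(c∘Ac): (-38206425/13841357)·49/270 + 13052715/27682714·854/5265 = -317258767/747433278 ≠ 1/8
b·Ac²: (-38206425/13841357)·1/4 + 13052715/27682714·9373/8100 = -2159528237/14948665560 ≠ 1/12
b·A²c: 13052715/27682714·1/12 = 4350905/110730856 ≠ 1/24

3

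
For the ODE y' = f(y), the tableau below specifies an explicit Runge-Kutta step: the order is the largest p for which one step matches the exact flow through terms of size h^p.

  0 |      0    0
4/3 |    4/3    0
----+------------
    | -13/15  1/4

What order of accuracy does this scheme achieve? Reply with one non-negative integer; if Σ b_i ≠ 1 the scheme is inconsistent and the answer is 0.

0

b = (-13/15, 1/4)
c = (0, 4/3)
Σ b_i: (-13/15)·1 + 1/4·1 = -37/60 ≠ 1 ⇒ order 0.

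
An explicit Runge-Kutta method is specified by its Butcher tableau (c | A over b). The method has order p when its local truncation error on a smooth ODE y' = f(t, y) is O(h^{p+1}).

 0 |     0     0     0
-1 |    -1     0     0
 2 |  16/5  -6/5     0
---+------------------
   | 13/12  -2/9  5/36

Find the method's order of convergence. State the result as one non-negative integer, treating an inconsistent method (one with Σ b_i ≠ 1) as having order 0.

b = (13/12, -2/9, 5/36)
c = (0, -1, 2)
Ac = (0, 0, 6/5)
Σ b_i: 13/12·1 + (-2/9)·1 + 5/36·1 = 1 ✓
b·c: (-2/9)·(-1) + 5/36·2 = 1/2 ✓
b·c²: (-2/9)·1 + 5/36·4 = 1/3 ✓
b·Ac: 5/36·6/5 = 1/6 ✓; 3 stages ⇒ order 3.

3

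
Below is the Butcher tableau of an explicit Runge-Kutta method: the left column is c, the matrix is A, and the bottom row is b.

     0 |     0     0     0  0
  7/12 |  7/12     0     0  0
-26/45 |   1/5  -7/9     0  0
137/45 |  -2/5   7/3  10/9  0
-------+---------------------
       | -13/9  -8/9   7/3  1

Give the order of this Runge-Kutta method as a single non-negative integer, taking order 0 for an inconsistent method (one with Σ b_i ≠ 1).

1

b = (-13/9, -8/9, 7/3, 1)
c = (0, 7/12, -26/45, 137/45)
Ac = (0, 0, -49/108, 233/324)
Σ b_i: (-13/9)·1 + (-8/9)·1 + 7/3·1 + 1·1 = 1 ✓
b·c: (-8/9)·7/12 + 7/3·(-26/45) + 1·137/45 = 53/45 ≠ 1/2 ⇒ order 1.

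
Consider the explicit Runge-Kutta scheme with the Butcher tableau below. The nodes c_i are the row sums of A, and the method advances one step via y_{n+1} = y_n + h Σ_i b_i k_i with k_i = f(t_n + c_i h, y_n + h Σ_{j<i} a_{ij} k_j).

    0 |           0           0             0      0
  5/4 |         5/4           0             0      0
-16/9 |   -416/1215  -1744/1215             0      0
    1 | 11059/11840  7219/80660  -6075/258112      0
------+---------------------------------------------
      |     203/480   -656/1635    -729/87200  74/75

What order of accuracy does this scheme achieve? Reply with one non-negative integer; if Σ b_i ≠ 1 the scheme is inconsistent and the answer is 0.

b = (203/480, -656/1635, -729/87200, 74/75)
c = (0, 5/4, -16/9, 1)
Ac = (0, 0, -436/243, 91/592)
Σ b_i: 203/480·1 + (-656/1635)·1 + (-729/87200)·1 + 74/75·1 = 1 ✓
b·c: (-656/1635)·5/4 + (-729/87200)·(-16/9) + 74/75·1 = 1/2 ✓
b·c²: (-656/1635)·25/16 + (-729/87200)·256/81 + 74/75·1 = 1/3 ✓
b·Ac: (-729/87200)·(-436/243) + 74/75·91/592 = 1/6 ✓
b·c³: (-656/1635)·125/64 + (-729/87200)·(-4096/729) + 74/75·1 = 1/4 ✓
b·(c∘Ac): (-729/87200)·6976/2187 + 74/75·91/592 = 1/8 ✓
b·Ac²: (-729/87200)·(-545/243) + 74/75·155/2368 = 1/12 ✓
b·A²c: 74/75·25/592 = 1/24 ✓; 4 stages ⇒ order 4.

4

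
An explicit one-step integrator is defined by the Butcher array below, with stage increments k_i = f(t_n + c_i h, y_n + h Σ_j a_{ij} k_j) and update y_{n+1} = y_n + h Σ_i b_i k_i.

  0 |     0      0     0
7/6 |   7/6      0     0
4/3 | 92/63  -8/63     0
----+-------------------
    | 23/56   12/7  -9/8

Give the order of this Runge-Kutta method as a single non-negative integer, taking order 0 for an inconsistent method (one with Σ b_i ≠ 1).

3

b = (23/56, 12/7, -9/8)
c = (0, 7/6, 4/3)
Ac = (0, 0, -4/27)
Σ b_i: 23/56·1 + 12/7·1 + (-9/8)·1 = 1 ✓
b·c: 12/7·7/6 + (-9/8)·4/3 = 1/2 ✓
b·c²: 12/7·49/36 + (-9/8)·16/9 = 1/3 ✓
b·Ac: (-9/8)·(-4/27) = 1/6 ✓; 3 stages ⇒ order 3.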